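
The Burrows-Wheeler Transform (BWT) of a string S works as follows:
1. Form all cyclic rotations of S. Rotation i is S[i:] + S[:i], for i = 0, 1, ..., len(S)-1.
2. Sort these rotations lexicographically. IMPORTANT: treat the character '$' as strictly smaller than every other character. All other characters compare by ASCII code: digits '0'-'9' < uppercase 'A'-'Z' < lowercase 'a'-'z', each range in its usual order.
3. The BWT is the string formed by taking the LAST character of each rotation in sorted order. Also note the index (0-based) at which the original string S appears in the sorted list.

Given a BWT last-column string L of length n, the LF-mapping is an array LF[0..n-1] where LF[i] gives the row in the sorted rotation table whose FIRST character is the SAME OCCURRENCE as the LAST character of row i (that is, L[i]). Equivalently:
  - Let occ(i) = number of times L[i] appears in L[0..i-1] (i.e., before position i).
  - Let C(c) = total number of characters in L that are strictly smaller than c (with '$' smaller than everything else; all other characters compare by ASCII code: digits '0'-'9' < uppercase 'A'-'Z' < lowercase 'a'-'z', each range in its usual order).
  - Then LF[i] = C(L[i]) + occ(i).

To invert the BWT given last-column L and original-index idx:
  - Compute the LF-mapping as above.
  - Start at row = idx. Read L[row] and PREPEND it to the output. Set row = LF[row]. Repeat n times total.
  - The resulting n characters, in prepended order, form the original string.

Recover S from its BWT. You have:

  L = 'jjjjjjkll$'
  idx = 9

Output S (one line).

LF mapping: 1 2 3 4 5 6 7 8 9 0
Walk LF starting at row 9, prepending L[row]:
  step 1: row=9, L[9]='$', prepend. Next row=LF[9]=0
  step 2: row=0, L[0]='j', prepend. Next row=LF[0]=1
  step 3: row=1, L[1]='j', prepend. Next row=LF[1]=2
  step 4: row=2, L[2]='j', prepend. Next row=LF[2]=3
  step 5: row=3, L[3]='j', prepend. Next row=LF[3]=4
  step 6: row=4, L[4]='j', prepend. Next row=LF[4]=5
  step 7: row=5, L[5]='j', prepend. Next row=LF[5]=6
  step 8: row=6, L[6]='k', prepend. Next row=LF[6]=7
  step 9: row=7, L[7]='l', prepend. Next row=LF[7]=8
  step 10: row=8, L[8]='l', prepend. Next row=LF[8]=9
Reversed output: llkjjjjjj$

Answer: llkjjjjjj$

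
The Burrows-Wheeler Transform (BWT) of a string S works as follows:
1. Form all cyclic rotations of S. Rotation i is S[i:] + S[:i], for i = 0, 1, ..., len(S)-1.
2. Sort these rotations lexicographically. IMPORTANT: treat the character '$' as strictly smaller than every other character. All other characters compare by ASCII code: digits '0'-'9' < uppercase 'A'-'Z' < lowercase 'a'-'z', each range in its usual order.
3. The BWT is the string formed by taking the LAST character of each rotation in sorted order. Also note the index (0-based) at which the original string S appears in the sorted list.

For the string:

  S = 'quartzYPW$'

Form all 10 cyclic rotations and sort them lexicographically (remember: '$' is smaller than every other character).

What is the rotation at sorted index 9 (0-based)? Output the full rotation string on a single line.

All 10 rotations (rotation i = S[i:]+S[:i]):
  rot[0] = quartzYPW$
  rot[1] = uartzYPW$q
  rot[2] = artzYPW$qu
  rot[3] = rtzYPW$qua
  rot[4] = tzYPW$quar
  rot[5] = zYPW$quart
  rot[6] = YPW$quartz
  rot[7] = PW$quartzY
  rot[8] = W$quartzYP
  rot[9] = $quartzYPW
Sorted (with $ < everything):
  sorted[0] = $quartzYPW
  sorted[1] = PW$quartzY
  sorted[2] = W$quartzYP
  sorted[3] = YPW$quartz
  sorted[4] = artzYPW$qu
  sorted[5] = quartzYPW$
  sorted[6] = rtzYPW$qua
  sorted[7] = tzYPW$quar
  sorted[8] = uartzYPW$q
  sorted[9] = zYPW$quart
sorted[9] = zYPW$quart

Answer: zYPW$quart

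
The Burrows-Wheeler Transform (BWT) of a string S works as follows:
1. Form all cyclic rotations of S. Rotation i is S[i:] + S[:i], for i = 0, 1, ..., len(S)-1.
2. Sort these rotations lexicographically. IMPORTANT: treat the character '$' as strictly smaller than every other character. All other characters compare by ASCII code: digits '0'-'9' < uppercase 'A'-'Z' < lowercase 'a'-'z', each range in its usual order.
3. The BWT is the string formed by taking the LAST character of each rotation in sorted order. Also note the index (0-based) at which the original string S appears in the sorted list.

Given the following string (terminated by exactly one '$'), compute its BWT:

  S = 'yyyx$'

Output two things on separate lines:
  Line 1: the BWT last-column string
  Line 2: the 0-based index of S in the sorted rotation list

Answer: xyyy$
4

Derivation:
All 5 rotations (rotation i = S[i:]+S[:i]):
  rot[0] = yyyx$
  rot[1] = yyx$y
  rot[2] = yx$yy
  rot[3] = x$yyy
  rot[4] = $yyyx
Sorted (with $ < everything):
  sorted[0] = $yyyx  (last char: 'x')
  sorted[1] = x$yyy  (last char: 'y')
  sorted[2] = yx$yy  (last char: 'y')
  sorted[3] = yyx$y  (last char: 'y')
  sorted[4] = yyyx$  (last char: '$')
Last column: xyyy$
Original string S is at sorted index 4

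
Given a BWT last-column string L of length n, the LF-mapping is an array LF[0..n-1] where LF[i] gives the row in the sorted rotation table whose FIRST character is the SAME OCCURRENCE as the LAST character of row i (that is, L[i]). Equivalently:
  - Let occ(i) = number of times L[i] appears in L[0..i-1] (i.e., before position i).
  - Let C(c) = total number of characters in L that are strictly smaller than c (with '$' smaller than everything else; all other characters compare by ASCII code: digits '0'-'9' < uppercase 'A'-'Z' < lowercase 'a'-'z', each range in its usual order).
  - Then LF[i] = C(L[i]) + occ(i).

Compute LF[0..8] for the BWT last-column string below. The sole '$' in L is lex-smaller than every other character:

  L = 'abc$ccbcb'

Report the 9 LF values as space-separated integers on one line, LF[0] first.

Char counts: '$':1, 'a':1, 'b':3, 'c':4
C (first-col start): C('$')=0, C('a')=1, C('b')=2, C('c')=5
L[0]='a': occ=0, LF[0]=C('a')+0=1+0=1
L[1]='b': occ=0, LF[1]=C('b')+0=2+0=2
L[2]='c': occ=0, LF[2]=C('c')+0=5+0=5
L[3]='$': occ=0, LF[3]=C('$')+0=0+0=0
L[4]='c': occ=1, LF[4]=C('c')+1=5+1=6
L[5]='c': occ=2, LF[5]=C('c')+2=5+2=7
L[6]='b': occ=1, LF[6]=C('b')+1=2+1=3
L[7]='c': occ=3, LF[7]=C('c')+3=5+3=8
L[8]='b': occ=2, LF[8]=C('b')+2=2+2=4

Answer: 1 2 5 0 6 7 3 8 4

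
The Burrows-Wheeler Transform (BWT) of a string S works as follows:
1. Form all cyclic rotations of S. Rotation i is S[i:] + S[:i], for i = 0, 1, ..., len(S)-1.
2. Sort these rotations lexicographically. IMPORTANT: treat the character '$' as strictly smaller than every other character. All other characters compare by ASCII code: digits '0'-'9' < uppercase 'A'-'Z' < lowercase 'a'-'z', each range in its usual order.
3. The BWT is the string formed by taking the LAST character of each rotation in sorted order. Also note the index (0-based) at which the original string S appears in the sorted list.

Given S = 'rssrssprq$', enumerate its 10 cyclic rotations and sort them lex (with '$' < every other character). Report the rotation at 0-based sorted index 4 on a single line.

Answer: rssprq$rss

Derivation:
All 10 rotations (rotation i = S[i:]+S[:i]):
  rot[0] = rssrssprq$
  rot[1] = ssrssprq$r
  rot[2] = srssprq$rs
  rot[3] = rssprq$rss
  rot[4] = ssprq$rssr
  rot[5] = sprq$rssrs
  rot[6] = prq$rssrss
  rot[7] = rq$rssrssp
  rot[8] = q$rssrsspr
  rot[9] = $rssrssprq
Sorted (with $ < everything):
  sorted[0] = $rssrssprq
  sorted[1] = prq$rssrss
  sorted[2] = q$rssrsspr
  sorted[3] = rq$rssrssp
  sorted[4] = rssprq$rss
  sorted[5] = rssrssprq$
  sorted[6] = sprq$rssrs
  sorted[7] = srssprq$rs
  sorted[8] = ssprq$rssr
  sorted[9] = ssrssprq$r
sorted[4] = rssprq$rss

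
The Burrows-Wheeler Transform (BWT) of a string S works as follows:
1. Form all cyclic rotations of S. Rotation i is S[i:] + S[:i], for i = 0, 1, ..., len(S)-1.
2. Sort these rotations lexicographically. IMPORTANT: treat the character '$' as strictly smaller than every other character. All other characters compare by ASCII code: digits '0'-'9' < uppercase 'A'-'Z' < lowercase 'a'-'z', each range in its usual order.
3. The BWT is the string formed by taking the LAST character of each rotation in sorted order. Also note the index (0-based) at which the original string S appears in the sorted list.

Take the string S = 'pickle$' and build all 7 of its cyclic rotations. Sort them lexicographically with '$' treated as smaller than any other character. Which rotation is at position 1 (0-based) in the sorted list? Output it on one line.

Answer: ckle$pi

Derivation:
All 7 rotations (rotation i = S[i:]+S[:i]):
  rot[0] = pickle$
  rot[1] = ickle$p
  rot[2] = ckle$pi
  rot[3] = kle$pic
  rot[4] = le$pick
  rot[5] = e$pickl
  rot[6] = $pickle
Sorted (with $ < everything):
  sorted[0] = $pickle
  sorted[1] = ckle$pi
  sorted[2] = e$pickl
  sorted[3] = ickle$p
  sorted[4] = kle$pic
  sorted[5] = le$pick
  sorted[6] = pickle$
sorted[1] = ckle$pi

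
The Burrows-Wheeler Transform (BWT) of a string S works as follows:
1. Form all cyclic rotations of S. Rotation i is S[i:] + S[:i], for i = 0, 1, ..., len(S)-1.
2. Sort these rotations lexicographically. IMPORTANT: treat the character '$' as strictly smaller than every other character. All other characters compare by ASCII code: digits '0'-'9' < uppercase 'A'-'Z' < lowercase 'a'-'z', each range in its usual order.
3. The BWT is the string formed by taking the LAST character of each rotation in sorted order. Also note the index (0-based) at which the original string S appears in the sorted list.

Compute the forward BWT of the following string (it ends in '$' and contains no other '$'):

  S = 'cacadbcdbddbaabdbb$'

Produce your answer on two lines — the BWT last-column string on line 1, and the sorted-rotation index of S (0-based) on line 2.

Answer: bbaccbdddad$abdbacb
11

Derivation:
All 19 rotations (rotation i = S[i:]+S[:i]):
  rot[0] = cacadbcdbddbaabdbb$
  rot[1] = acadbcdbddbaabdbb$c
  rot[2] = cadbcdbddbaabdbb$ca
  rot[3] = adbcdbddbaabdbb$cac
  rot[4] = dbcdbddbaabdbb$caca
  rot[5] = bcdbddbaabdbb$cacad
  rot[6] = cdbddbaabdbb$cacadb
  rot[7] = dbddbaabdbb$cacadbc
  rot[8] = bddbaabdbb$cacadbcd
  rot[9] = ddbaabdbb$cacadbcdb
  rot[10] = dbaabdbb$cacadbcdbd
  rot[11] = baabdbb$cacadbcdbdd
  rot[12] = aabdbb$cacadbcdbddb
  rot[13] = abdbb$cacadbcdbddba
  rot[14] = bdbb$cacadbcdbddbaa
  rot[15] = dbb$cacadbcdbddbaab
  rot[16] = bb$cacadbcdbddbaabd
  rot[17] = b$cacadbcdbddbaabdb
  rot[18] = $cacadbcdbddbaabdbb
Sorted (with $ < everything):
  sorted[0] = $cacadbcdbddbaabdbb  (last char: 'b')
  sorted[1] = aabdbb$cacadbcdbddb  (last char: 'b')
  sorted[2] = abdbb$cacadbcdbddba  (last char: 'a')
  sorted[3] = acadbcdbddbaabdbb$c  (last char: 'c')
  sorted[4] = adbcdbddbaabdbb$cac  (last char: 'c')
  sorted[5] = b$cacadbcdbddbaabdb  (last char: 'b')
  sorted[6] = baabdbb$cacadbcdbdd  (last char: 'd')
  sorted[7] = bb$cacadbcdbddbaabd  (last char: 'd')
  sorted[8] = bcdbddbaabdbb$cacad  (last char: 'd')
  sorted[9] = bdbb$cacadbcdbddbaa  (last char: 'a')
  sorted[10] = bddbaabdbb$cacadbcd  (last char: 'd')
  sorted[11] = cacadbcdbddbaabdbb$  (last char: '$')
  sorted[12] = cadbcdbddbaabdbb$ca  (last char: 'a')
  sorted[13] = cdbddbaabdbb$cacadb  (last char: 'b')
  sorted[14] = dbaabdbb$cacadbcdbd  (last char: 'd')
  sorted[15] = dbb$cacadbcdbddbaab  (last char: 'b')
  sorted[16] = dbcdbddbaabdbb$caca  (last char: 'a')
  sorted[17] = dbddbaabdbb$cacadbc  (last char: 'c')
  sorted[18] = ddbaabdbb$cacadbcdb  (last char: 'b')
Last column: bbaccbdddad$abdbacb
Original string S is at sorted index 11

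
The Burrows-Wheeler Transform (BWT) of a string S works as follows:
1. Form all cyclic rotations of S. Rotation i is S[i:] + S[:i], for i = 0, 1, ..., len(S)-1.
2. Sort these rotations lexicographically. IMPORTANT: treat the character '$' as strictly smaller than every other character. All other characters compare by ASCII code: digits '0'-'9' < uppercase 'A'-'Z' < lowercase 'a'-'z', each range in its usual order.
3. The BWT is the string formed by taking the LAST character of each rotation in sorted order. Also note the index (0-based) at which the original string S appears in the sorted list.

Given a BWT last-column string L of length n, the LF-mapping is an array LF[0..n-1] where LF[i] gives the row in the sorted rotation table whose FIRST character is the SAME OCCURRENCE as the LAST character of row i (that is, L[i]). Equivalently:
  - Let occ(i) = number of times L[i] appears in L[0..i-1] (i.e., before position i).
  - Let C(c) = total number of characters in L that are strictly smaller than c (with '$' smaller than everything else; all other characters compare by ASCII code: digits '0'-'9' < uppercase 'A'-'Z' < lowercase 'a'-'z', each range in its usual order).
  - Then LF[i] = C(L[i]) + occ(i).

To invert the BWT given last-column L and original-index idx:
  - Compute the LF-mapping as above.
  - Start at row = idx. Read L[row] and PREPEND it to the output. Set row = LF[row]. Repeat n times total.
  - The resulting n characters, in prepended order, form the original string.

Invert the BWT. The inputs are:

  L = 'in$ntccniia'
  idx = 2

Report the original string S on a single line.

Answer: cincinnati$

Derivation:
LF mapping: 4 7 0 8 10 2 3 9 5 6 1
Walk LF starting at row 2, prepending L[row]:
  step 1: row=2, L[2]='$', prepend. Next row=LF[2]=0
  step 2: row=0, L[0]='i', prepend. Next row=LF[0]=4
  step 3: row=4, L[4]='t', prepend. Next row=LF[4]=10
  step 4: row=10, L[10]='a', prepend. Next row=LF[10]=1
  step 5: row=1, L[1]='n', prepend. Next row=LF[1]=7
  step 6: row=7, L[7]='n', prepend. Next row=LF[7]=9
  step 7: row=9, L[9]='i', prepend. Next row=LF[9]=6
  step 8: row=6, L[6]='c', prepend. Next row=LF[6]=3
  step 9: row=3, L[3]='n', prepend. Next row=LF[3]=8
  step 10: row=8, L[8]='i', prepend. Next row=LF[8]=5
  step 11: row=5, L[5]='c', prepend. Next row=LF[5]=2
Reversed output: cincinnati$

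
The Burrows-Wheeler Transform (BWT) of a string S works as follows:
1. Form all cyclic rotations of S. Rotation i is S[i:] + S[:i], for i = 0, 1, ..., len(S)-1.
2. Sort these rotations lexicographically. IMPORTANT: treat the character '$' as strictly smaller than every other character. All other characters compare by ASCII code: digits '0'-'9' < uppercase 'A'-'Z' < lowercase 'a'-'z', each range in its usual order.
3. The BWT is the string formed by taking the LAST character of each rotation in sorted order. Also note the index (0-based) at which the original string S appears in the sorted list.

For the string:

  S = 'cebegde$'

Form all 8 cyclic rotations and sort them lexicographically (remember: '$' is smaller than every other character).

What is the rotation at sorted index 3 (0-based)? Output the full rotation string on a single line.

All 8 rotations (rotation i = S[i:]+S[:i]):
  rot[0] = cebegde$
  rot[1] = ebegde$c
  rot[2] = begde$ce
  rot[3] = egde$ceb
  rot[4] = gde$cebe
  rot[5] = de$cebeg
  rot[6] = e$cebegd
  rot[7] = $cebegde
Sorted (with $ < everything):
  sorted[0] = $cebegde
  sorted[1] = begde$ce
  sorted[2] = cebegde$
  sorted[3] = de$cebeg
  sorted[4] = e$cebegd
  sorted[5] = ebegde$c
  sorted[6] = egde$ceb
  sorted[7] = gde$cebe
sorted[3] = de$cebeg

Answer: de$cebeg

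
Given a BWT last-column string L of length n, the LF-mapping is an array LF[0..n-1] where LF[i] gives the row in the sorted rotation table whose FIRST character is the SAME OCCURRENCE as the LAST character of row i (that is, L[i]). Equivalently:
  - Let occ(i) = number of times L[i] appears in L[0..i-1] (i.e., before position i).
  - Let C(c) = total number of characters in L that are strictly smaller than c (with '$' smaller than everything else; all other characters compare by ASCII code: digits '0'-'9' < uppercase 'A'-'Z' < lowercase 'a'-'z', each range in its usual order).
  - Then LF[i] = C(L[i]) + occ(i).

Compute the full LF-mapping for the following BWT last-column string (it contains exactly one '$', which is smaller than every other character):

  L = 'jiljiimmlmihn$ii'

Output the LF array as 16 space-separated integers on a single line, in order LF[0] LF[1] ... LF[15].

Char counts: '$':1, 'h':1, 'i':6, 'j':2, 'l':2, 'm':3, 'n':1
C (first-col start): C('$')=0, C('h')=1, C('i')=2, C('j')=8, C('l')=10, C('m')=12, C('n')=15
L[0]='j': occ=0, LF[0]=C('j')+0=8+0=8
L[1]='i': occ=0, LF[1]=C('i')+0=2+0=2
L[2]='l': occ=0, LF[2]=C('l')+0=10+0=10
L[3]='j': occ=1, LF[3]=C('j')+1=8+1=9
L[4]='i': occ=1, LF[4]=C('i')+1=2+1=3
L[5]='i': occ=2, LF[5]=C('i')+2=2+2=4
L[6]='m': occ=0, LF[6]=C('m')+0=12+0=12
L[7]='m': occ=1, LF[7]=C('m')+1=12+1=13
L[8]='l': occ=1, LF[8]=C('l')+1=10+1=11
L[9]='m': occ=2, LF[9]=C('m')+2=12+2=14
L[10]='i': occ=3, LF[10]=C('i')+3=2+3=5
L[11]='h': occ=0, LF[11]=C('h')+0=1+0=1
L[12]='n': occ=0, LF[12]=C('n')+0=15+0=15
L[13]='$': occ=0, LF[13]=C('$')+0=0+0=0
L[14]='i': occ=4, LF[14]=C('i')+4=2+4=6
L[15]='i': occ=5, LF[15]=C('i')+5=2+5=7

Answer: 8 2 10 9 3 4 12 13 11 14 5 1 15 0 6 7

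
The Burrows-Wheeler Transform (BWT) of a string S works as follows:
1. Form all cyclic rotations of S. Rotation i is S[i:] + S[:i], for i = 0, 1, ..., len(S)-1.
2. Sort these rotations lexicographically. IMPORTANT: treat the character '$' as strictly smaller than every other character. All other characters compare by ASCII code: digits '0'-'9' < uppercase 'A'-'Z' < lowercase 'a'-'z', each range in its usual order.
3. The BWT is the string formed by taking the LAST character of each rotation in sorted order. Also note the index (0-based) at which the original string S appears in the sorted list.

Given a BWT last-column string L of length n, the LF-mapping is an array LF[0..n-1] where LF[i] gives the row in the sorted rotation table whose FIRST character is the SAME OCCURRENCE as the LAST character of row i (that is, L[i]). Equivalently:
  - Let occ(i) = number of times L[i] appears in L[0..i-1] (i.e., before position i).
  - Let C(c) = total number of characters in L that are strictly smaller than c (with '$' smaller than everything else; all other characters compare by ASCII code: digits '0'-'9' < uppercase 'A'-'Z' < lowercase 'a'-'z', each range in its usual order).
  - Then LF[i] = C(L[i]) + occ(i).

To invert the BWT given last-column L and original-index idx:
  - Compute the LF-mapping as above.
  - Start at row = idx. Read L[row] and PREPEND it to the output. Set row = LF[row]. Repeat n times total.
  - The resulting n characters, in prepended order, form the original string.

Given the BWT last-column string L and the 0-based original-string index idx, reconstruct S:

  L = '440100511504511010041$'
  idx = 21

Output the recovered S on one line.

Answer: 511510450411400011004$

Derivation:
LF mapping: 15 16 1 8 2 3 19 9 10 20 4 17 21 11 12 5 13 6 7 18 14 0
Walk LF starting at row 21, prepending L[row]:
  step 1: row=21, L[21]='$', prepend. Next row=LF[21]=0
  step 2: row=0, L[0]='4', prepend. Next row=LF[0]=15
  step 3: row=15, L[15]='0', prepend. Next row=LF[15]=5
  step 4: row=5, L[5]='0', prepend. Next row=LF[5]=3
  step 5: row=3, L[3]='1', prepend. Next row=LF[3]=8
  step 6: row=8, L[8]='1', prepend. Next row=LF[8]=10
  step 7: row=10, L[10]='0', prepend. Next row=LF[10]=4
  step 8: row=4, L[4]='0', prepend. Next row=LF[4]=2
  step 9: row=2, L[2]='0', prepend. Next row=LF[2]=1
  step 10: row=1, L[1]='4', prepend. Next row=LF[1]=16
  step 11: row=16, L[16]='1', prepend. Next row=LF[16]=13
  step 12: row=13, L[13]='1', prepend. Next row=LF[13]=11
  step 13: row=11, L[11]='4', prepend. Next row=LF[11]=17
  step 14: row=17, L[17]='0', prepend. Next row=LF[17]=6
  step 15: row=6, L[6]='5', prepend. Next row=LF[6]=19
  step 16: row=19, L[19]='4', prepend. Next row=LF[19]=18
  step 17: row=18, L[18]='0', prepend. Next row=LF[18]=7
  step 18: row=7, L[7]='1', prepend. Next row=LF[7]=9
  step 19: row=9, L[9]='5', prepend. Next row=LF[9]=20
  step 20: row=20, L[20]='1', prepend. Next row=LF[20]=14
  step 21: row=14, L[14]='1', prepend. Next row=LF[14]=12
  step 22: row=12, L[12]='5', prepend. Next row=LF[12]=21
Reversed output: 511510450411400011004$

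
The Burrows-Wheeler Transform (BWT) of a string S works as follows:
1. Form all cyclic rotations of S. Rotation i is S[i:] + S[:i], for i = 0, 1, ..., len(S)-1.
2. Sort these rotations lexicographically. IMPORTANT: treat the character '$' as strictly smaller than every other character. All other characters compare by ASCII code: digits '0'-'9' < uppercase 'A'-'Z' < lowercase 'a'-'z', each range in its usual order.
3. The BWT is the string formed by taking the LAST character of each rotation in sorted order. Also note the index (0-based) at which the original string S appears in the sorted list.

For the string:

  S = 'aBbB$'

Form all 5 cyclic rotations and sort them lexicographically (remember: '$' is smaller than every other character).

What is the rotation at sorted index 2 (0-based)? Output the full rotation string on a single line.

Answer: BbB$a

Derivation:
All 5 rotations (rotation i = S[i:]+S[:i]):
  rot[0] = aBbB$
  rot[1] = BbB$a
  rot[2] = bB$aB
  rot[3] = B$aBb
  rot[4] = $aBbB
Sorted (with $ < everything):
  sorted[0] = $aBbB
  sorted[1] = B$aBb
  sorted[2] = BbB$a
  sorted[3] = aBbB$
  sorted[4] = bB$aB
sorted[2] = BbB$a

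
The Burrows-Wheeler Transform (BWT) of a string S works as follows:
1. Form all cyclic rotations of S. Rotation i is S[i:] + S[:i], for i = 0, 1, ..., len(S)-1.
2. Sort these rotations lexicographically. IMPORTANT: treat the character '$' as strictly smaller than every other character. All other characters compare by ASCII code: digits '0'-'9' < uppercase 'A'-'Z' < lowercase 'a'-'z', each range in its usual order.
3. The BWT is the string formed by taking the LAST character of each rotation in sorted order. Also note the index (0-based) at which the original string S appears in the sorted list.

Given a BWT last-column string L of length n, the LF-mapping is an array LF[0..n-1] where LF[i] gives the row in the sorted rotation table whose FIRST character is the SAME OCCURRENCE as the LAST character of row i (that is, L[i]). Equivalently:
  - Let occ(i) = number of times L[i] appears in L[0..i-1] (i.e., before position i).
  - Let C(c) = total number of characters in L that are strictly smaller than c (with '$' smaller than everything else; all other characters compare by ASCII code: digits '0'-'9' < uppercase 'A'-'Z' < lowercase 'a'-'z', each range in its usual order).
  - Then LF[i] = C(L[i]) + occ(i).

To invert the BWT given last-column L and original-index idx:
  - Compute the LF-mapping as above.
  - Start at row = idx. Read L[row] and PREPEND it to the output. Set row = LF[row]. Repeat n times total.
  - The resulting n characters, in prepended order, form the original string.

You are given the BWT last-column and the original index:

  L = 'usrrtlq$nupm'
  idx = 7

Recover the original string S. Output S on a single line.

LF mapping: 10 8 6 7 9 1 5 0 3 11 4 2
Walk LF starting at row 7, prepending L[row]:
  step 1: row=7, L[7]='$', prepend. Next row=LF[7]=0
  step 2: row=0, L[0]='u', prepend. Next row=LF[0]=10
  step 3: row=10, L[10]='p', prepend. Next row=LF[10]=4
  step 4: row=4, L[4]='t', prepend. Next row=LF[4]=9
  step 5: row=9, L[9]='u', prepend. Next row=LF[9]=11
  step 6: row=11, L[11]='m', prepend. Next row=LF[11]=2
  step 7: row=2, L[2]='r', prepend. Next row=LF[2]=6
  step 8: row=6, L[6]='q', prepend. Next row=LF[6]=5
  step 9: row=5, L[5]='l', prepend. Next row=LF[5]=1
  step 10: row=1, L[1]='s', prepend. Next row=LF[1]=8
  step 11: row=8, L[8]='n', prepend. Next row=LF[8]=3
  step 12: row=3, L[3]='r', prepend. Next row=LF[3]=7
Reversed output: rnslqrmutpu$

Answer: rnslqrmutpu$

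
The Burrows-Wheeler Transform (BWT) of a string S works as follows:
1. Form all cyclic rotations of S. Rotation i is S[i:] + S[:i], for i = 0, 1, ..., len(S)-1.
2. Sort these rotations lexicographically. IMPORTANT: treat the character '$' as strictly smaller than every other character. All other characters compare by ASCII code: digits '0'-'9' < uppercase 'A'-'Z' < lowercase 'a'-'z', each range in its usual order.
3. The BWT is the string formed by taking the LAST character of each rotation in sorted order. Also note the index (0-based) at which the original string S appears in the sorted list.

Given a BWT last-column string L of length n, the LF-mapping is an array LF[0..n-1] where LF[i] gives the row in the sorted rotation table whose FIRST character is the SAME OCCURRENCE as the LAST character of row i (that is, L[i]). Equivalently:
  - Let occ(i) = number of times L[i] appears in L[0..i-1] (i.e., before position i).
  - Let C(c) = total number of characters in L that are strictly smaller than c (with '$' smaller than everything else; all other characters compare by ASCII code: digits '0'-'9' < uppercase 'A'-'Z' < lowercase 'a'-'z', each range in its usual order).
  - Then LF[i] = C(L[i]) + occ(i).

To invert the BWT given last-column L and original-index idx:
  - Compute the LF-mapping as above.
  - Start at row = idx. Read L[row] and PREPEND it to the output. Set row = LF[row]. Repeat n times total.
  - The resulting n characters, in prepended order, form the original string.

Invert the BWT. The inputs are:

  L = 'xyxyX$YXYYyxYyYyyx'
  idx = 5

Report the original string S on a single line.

Answer: YxXYyxxyyyyYYyXYx$

Derivation:
LF mapping: 8 12 9 13 1 0 3 2 4 5 14 10 6 15 7 16 17 11
Walk LF starting at row 5, prepending L[row]:
  step 1: row=5, L[5]='$', prepend. Next row=LF[5]=0
  step 2: row=0, L[0]='x', prepend. Next row=LF[0]=8
  step 3: row=8, L[8]='Y', prepend. Next row=LF[8]=4
  step 4: row=4, L[4]='X', prepend. Next row=LF[4]=1
  step 5: row=1, L[1]='y', prepend. Next row=LF[1]=12
  step 6: row=12, L[12]='Y', prepend. Next row=LF[12]=6
  step 7: row=6, L[6]='Y', prepend. Next row=LF[6]=3
  step 8: row=3, L[3]='y', prepend. Next row=LF[3]=13
  step 9: row=13, L[13]='y', prepend. Next row=LF[13]=15
  step 10: row=15, L[15]='y', prepend. Next row=LF[15]=16
  step 11: row=16, L[16]='y', prepend. Next row=LF[16]=17
  step 12: row=17, L[17]='x', prepend. Next row=LF[17]=11
  step 13: row=11, L[11]='x', prepend. Next row=LF[11]=10
  step 14: row=10, L[10]='y', prepend. Next row=LF[10]=14
  step 15: row=14, L[14]='Y', prepend. Next row=LF[14]=7
  step 16: row=7, L[7]='X', prepend. Next row=LF[7]=2
  step 17: row=2, L[2]='x', prepend. Next row=LF[2]=9
  step 18: row=9, L[9]='Y', prepend. Next row=LF[9]=5
Reversed output: YxXYyxxyyyyYYyXYx$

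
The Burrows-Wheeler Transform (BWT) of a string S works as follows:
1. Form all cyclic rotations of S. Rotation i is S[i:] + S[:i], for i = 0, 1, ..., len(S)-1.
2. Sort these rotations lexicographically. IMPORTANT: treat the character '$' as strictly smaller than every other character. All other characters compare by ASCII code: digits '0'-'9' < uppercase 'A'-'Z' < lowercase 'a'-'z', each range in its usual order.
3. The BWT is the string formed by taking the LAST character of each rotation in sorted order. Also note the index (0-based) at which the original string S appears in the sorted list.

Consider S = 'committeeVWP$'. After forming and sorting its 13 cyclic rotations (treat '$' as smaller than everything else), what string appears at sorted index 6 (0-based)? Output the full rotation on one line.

All 13 rotations (rotation i = S[i:]+S[:i]):
  rot[0] = committeeVWP$
  rot[1] = ommitteeVWP$c
  rot[2] = mmitteeVWP$co
  rot[3] = mitteeVWP$com
  rot[4] = itteeVWP$comm
  rot[5] = tteeVWP$commi
  rot[6] = teeVWP$commit
  rot[7] = eeVWP$committ
  rot[8] = eVWP$committe
  rot[9] = VWP$committee
  rot[10] = WP$committeeV
  rot[11] = P$committeeVW
  rot[12] = $committeeVWP
Sorted (with $ < everything):
  sorted[0] = $committeeVWP
  sorted[1] = P$committeeVW
  sorted[2] = VWP$committee
  sorted[3] = WP$committeeV
  sorted[4] = committeeVWP$
  sorted[5] = eVWP$committe
  sorted[6] = eeVWP$committ
  sorted[7] = itteeVWP$comm
  sorted[8] = mitteeVWP$com
  sorted[9] = mmitteeVWP$co
  sorted[10] = ommitteeVWP$c
  sorted[11] = teeVWP$commit
  sorted[12] = tteeVWP$commi
sorted[6] = eeVWP$committ

Answer: eeVWP$committ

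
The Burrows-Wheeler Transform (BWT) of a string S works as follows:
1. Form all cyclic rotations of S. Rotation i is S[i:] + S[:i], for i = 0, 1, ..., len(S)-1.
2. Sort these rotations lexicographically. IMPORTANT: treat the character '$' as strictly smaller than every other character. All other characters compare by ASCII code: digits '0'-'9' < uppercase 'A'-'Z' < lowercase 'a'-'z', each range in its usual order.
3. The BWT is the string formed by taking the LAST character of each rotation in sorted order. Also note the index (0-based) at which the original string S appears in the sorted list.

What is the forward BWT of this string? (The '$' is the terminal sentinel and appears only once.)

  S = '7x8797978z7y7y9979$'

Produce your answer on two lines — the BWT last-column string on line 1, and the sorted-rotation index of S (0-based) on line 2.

All 19 rotations (rotation i = S[i:]+S[:i]):
  rot[0] = 7x8797978z7y7y9979$
  rot[1] = x8797978z7y7y9979$7
  rot[2] = 8797978z7y7y9979$7x
  rot[3] = 797978z7y7y9979$7x8
  rot[4] = 97978z7y7y9979$7x87
  rot[5] = 7978z7y7y9979$7x879
  rot[6] = 978z7y7y9979$7x8797
  rot[7] = 78z7y7y9979$7x87979
  rot[8] = 8z7y7y9979$7x879797
  rot[9] = z7y7y9979$7x8797978
  rot[10] = 7y7y9979$7x8797978z
  rot[11] = y7y9979$7x8797978z7
  rot[12] = 7y9979$7x8797978z7y
  rot[13] = y9979$7x8797978z7y7
  rot[14] = 9979$7x8797978z7y7y
  rot[15] = 979$7x8797978z7y7y9
  rot[16] = 79$7x8797978z7y7y99
  rot[17] = 9$7x8797978z7y7y997
  rot[18] = $7x8797978z7y7y9979
Sorted (with $ < everything):
  sorted[0] = $7x8797978z7y7y9979  (last char: '9')
  sorted[1] = 78z7y7y9979$7x87979  (last char: '9')
  sorted[2] = 79$7x8797978z7y7y99  (last char: '9')
  sorted[3] = 7978z7y7y9979$7x879  (last char: '9')
  sorted[4] = 797978z7y7y9979$7x8  (last char: '8')
  sorted[5] = 7x8797978z7y7y9979$  (last char: '$')
  sorted[6] = 7y7y9979$7x8797978z  (last char: 'z')
  sorted[7] = 7y9979$7x8797978z7y  (last char: 'y')
  sorted[8] = 8797978z7y7y9979$7x  (last char: 'x')
  sorted[9] = 8z7y7y9979$7x879797  (last char: '7')
  sorted[10] = 9$7x8797978z7y7y997  (last char: '7')
  sorted[11] = 978z7y7y9979$7x8797  (last char: '7')
  sorted[12] = 979$7x8797978z7y7y9  (last char: '9')
  sorted[13] = 97978z7y7y9979$7x87  (last char: '7')
  sorted[14] = 9979$7x8797978z7y7y  (last char: 'y')
  sorted[15] = x8797978z7y7y9979$7  (last char: '7')
  sorted[16] = y7y9979$7x8797978z7  (last char: '7')
  sorted[17] = y9979$7x8797978z7y7  (last char: '7')
  sorted[18] = z7y7y9979$7x8797978  (last char: '8')
Last column: 99998$zyx77797y7778
Original string S is at sorted index 5

Answer: 99998$zyx77797y7778
5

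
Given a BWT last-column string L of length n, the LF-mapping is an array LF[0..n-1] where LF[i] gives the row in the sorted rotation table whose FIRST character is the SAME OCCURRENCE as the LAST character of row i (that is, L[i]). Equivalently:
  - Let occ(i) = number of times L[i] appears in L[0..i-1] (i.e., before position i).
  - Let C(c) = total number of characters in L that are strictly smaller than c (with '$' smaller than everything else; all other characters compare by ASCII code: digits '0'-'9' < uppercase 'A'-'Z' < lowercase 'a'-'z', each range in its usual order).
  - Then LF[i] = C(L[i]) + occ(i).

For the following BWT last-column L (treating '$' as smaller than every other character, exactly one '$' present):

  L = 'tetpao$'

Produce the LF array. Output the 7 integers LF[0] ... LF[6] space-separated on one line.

Answer: 5 2 6 4 1 3 0

Derivation:
Char counts: '$':1, 'a':1, 'e':1, 'o':1, 'p':1, 't':2
C (first-col start): C('$')=0, C('a')=1, C('e')=2, C('o')=3, C('p')=4, C('t')=5
L[0]='t': occ=0, LF[0]=C('t')+0=5+0=5
L[1]='e': occ=0, LF[1]=C('e')+0=2+0=2
L[2]='t': occ=1, LF[2]=C('t')+1=5+1=6
L[3]='p': occ=0, LF[3]=C('p')+0=4+0=4
L[4]='a': occ=0, LF[4]=C('a')+0=1+0=1
L[5]='o': occ=0, LF[5]=C('o')+0=3+0=3
L[6]='$': occ=0, LF[6]=C('$')+0=0+0=0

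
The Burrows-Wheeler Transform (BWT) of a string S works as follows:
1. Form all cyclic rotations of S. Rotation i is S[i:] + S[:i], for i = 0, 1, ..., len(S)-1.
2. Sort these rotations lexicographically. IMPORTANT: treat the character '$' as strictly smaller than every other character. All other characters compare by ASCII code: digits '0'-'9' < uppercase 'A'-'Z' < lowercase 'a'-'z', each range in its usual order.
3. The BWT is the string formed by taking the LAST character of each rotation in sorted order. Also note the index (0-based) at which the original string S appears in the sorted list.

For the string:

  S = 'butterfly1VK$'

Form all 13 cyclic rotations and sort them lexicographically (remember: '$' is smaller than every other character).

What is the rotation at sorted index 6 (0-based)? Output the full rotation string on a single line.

All 13 rotations (rotation i = S[i:]+S[:i]):
  rot[0] = butterfly1VK$
  rot[1] = utterfly1VK$b
  rot[2] = tterfly1VK$bu
  rot[3] = terfly1VK$but
  rot[4] = erfly1VK$butt
  rot[5] = rfly1VK$butte
  rot[6] = fly1VK$butter
  rot[7] = ly1VK$butterf
  rot[8] = y1VK$butterfl
  rot[9] = 1VK$butterfly
  rot[10] = VK$butterfly1
  rot[11] = K$butterfly1V
  rot[12] = $butterfly1VK
Sorted (with $ < everything):
  sorted[0] = $butterfly1VK
  sorted[1] = 1VK$butterfly
  sorted[2] = K$butterfly1V
  sorted[3] = VK$butterfly1
  sorted[4] = butterfly1VK$
  sorted[5] = erfly1VK$butt
  sorted[6] = fly1VK$butter
  sorted[7] = ly1VK$butterf
  sorted[8] = rfly1VK$butte
  sorted[9] = terfly1VK$but
  sorted[10] = tterfly1VK$bu
  sorted[11] = utterfly1VK$b
  sorted[12] = y1VK$butterfl
sorted[6] = fly1VK$butter

Answer: fly1VK$butter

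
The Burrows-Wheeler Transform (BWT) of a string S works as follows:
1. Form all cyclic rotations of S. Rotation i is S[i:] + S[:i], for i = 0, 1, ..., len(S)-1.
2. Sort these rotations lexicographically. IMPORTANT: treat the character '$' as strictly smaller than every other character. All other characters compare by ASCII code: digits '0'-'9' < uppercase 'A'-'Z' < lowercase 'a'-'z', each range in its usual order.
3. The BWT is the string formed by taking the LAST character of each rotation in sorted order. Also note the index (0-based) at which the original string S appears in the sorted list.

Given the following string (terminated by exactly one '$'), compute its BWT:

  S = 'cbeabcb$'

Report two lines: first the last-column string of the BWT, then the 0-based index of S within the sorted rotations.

Answer: becacb$b
6

Derivation:
All 8 rotations (rotation i = S[i:]+S[:i]):
  rot[0] = cbeabcb$
  rot[1] = beabcb$c
  rot[2] = eabcb$cb
  rot[3] = abcb$cbe
  rot[4] = bcb$cbea
  rot[5] = cb$cbeab
  rot[6] = b$cbeabc
  rot[7] = $cbeabcb
Sorted (with $ < everything):
  sorted[0] = $cbeabcb  (last char: 'b')
  sorted[1] = abcb$cbe  (last char: 'e')
  sorted[2] = b$cbeabc  (last char: 'c')
  sorted[3] = bcb$cbea  (last char: 'a')
  sorted[4] = beabcb$c  (last char: 'c')
  sorted[5] = cb$cbeab  (last char: 'b')
  sorted[6] = cbeabcb$  (last char: '$')
  sorted[7] = eabcb$cb  (last char: 'b')
Last column: becacb$b
Original string S is at sorted index 6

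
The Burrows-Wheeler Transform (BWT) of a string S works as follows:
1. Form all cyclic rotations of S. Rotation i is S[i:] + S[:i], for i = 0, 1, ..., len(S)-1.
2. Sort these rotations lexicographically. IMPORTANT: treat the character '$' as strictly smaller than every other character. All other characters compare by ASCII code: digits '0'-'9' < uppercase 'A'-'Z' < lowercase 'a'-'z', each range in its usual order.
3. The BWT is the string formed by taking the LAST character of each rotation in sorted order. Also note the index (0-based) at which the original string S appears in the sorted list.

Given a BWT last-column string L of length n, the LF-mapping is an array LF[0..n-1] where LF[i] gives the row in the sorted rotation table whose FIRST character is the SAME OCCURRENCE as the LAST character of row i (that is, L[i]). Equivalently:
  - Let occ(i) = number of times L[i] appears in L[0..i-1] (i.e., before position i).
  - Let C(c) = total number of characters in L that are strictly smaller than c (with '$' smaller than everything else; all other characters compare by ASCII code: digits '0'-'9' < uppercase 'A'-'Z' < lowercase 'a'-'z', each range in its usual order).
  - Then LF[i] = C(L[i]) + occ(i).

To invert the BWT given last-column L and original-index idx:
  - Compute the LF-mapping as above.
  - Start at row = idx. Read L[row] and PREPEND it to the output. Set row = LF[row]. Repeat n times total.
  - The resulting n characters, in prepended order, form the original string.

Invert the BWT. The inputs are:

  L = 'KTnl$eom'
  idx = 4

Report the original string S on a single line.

LF mapping: 1 2 6 4 0 3 7 5
Walk LF starting at row 4, prepending L[row]:
  step 1: row=4, L[4]='$', prepend. Next row=LF[4]=0
  step 2: row=0, L[0]='K', prepend. Next row=LF[0]=1
  step 3: row=1, L[1]='T', prepend. Next row=LF[1]=2
  step 4: row=2, L[2]='n', prepend. Next row=LF[2]=6
  step 5: row=6, L[6]='o', prepend. Next row=LF[6]=7
  step 6: row=7, L[7]='m', prepend. Next row=LF[7]=5
  step 7: row=5, L[5]='e', prepend. Next row=LF[5]=3
  step 8: row=3, L[3]='l', prepend. Next row=LF[3]=4
Reversed output: lemonTK$

Answer: lemonTK$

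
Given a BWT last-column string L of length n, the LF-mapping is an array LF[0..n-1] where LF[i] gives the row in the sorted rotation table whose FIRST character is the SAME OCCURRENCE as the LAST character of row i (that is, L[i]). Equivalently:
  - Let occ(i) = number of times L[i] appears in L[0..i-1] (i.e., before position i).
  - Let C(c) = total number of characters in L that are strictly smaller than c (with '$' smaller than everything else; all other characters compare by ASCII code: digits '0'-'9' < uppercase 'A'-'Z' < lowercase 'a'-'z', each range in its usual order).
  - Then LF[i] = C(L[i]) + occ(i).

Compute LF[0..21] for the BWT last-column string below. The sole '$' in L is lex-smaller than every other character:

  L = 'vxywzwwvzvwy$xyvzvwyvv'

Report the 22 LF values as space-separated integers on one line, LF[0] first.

Char counts: '$':1, 'v':7, 'w':5, 'x':2, 'y':4, 'z':3
C (first-col start): C('$')=0, C('v')=1, C('w')=8, C('x')=13, C('y')=15, C('z')=19
L[0]='v': occ=0, LF[0]=C('v')+0=1+0=1
L[1]='x': occ=0, LF[1]=C('x')+0=13+0=13
L[2]='y': occ=0, LF[2]=C('y')+0=15+0=15
L[3]='w': occ=0, LF[3]=C('w')+0=8+0=8
L[4]='z': occ=0, LF[4]=C('z')+0=19+0=19
L[5]='w': occ=1, LF[5]=C('w')+1=8+1=9
L[6]='w': occ=2, LF[6]=C('w')+2=8+2=10
L[7]='v': occ=1, LF[7]=C('v')+1=1+1=2
L[8]='z': occ=1, LF[8]=C('z')+1=19+1=20
L[9]='v': occ=2, LF[9]=C('v')+2=1+2=3
L[10]='w': occ=3, LF[10]=C('w')+3=8+3=11
L[11]='y': occ=1, LF[11]=C('y')+1=15+1=16
L[12]='$': occ=0, LF[12]=C('$')+0=0+0=0
L[13]='x': occ=1, LF[13]=C('x')+1=13+1=14
L[14]='y': occ=2, LF[14]=C('y')+2=15+2=17
L[15]='v': occ=3, LF[15]=C('v')+3=1+3=4
L[16]='z': occ=2, LF[16]=C('z')+2=19+2=21
L[17]='v': occ=4, LF[17]=C('v')+4=1+4=5
L[18]='w': occ=4, LF[18]=C('w')+4=8+4=12
L[19]='y': occ=3, LF[19]=C('y')+3=15+3=18
L[20]='v': occ=5, LF[20]=C('v')+5=1+5=6
L[21]='v': occ=6, LF[21]=C('v')+6=1+6=7

Answer: 1 13 15 8 19 9 10 2 20 3 11 16 0 14 17 4 21 5 12 18 6 7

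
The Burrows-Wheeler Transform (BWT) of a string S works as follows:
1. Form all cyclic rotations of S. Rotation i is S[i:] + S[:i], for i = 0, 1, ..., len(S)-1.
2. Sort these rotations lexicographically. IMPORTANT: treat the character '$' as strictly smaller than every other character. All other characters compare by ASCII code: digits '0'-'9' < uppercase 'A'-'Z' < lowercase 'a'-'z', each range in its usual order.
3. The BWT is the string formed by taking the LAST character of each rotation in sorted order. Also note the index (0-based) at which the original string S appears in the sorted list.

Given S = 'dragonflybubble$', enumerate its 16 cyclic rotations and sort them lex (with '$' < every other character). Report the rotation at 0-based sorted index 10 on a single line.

All 16 rotations (rotation i = S[i:]+S[:i]):
  rot[0] = dragonflybubble$
  rot[1] = ragonflybubble$d
  rot[2] = agonflybubble$dr
  rot[3] = gonflybubble$dra
  rot[4] = onflybubble$drag
  rot[5] = nflybubble$drago
  rot[6] = flybubble$dragon
  rot[7] = lybubble$dragonf
  rot[8] = ybubble$dragonfl
  rot[9] = bubble$dragonfly
  rot[10] = ubble$dragonflyb
  rot[11] = bble$dragonflybu
  rot[12] = ble$dragonflybub
  rot[13] = le$dragonflybubb
  rot[14] = e$dragonflybubbl
  rot[15] = $dragonflybubble
Sorted (with $ < everything):
  sorted[0] = $dragonflybubble
  sorted[1] = agonflybubble$dr
  sorted[2] = bble$dragonflybu
  sorted[3] = ble$dragonflybub
  sorted[4] = bubble$dragonfly
  sorted[5] = dragonflybubble$
  sorted[6] = e$dragonflybubbl
  sorted[7] = flybubble$dragon
  sorted[8] = gonflybubble$dra
  sorted[9] = le$dragonflybubb
  sorted[10] = lybubble$dragonf
  sorted[11] = nflybubble$drago
  sorted[12] = onflybubble$drag
  sorted[13] = ragonflybubble$d
  sorted[14] = ubble$dragonflyb
  sorted[15] = ybubble$dragonfl
sorted[10] = lybubble$dragonf

Answer: lybubble$dragonf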